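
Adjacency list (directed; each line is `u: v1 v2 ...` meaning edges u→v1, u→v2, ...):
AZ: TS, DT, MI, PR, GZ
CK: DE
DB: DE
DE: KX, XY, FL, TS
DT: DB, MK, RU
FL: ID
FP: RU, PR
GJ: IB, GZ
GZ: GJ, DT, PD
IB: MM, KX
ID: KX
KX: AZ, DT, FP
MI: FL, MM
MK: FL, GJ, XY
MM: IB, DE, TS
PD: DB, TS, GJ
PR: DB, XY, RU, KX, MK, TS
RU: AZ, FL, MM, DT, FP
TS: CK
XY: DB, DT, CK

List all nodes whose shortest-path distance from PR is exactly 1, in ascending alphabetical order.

DB, KX, MK, RU, TS, XY

Level 0: PR
Level 1: DB, KX, MK, RU, TS, XY
Level 2: AZ, CK, DE, DT, FL, FP, GJ, MM
Level 3: GZ, IB, ID, MI
Level 4: PD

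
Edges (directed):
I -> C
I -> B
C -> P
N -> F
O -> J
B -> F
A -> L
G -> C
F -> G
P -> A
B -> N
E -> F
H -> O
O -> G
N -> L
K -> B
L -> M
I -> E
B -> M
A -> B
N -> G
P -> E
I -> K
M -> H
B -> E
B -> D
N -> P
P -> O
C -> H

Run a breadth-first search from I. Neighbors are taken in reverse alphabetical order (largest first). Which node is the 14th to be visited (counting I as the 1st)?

A

Visit I; enqueue K, E, C, B → queue [K, E, C, B]
Visit K → queue [E, C, B]
Visit E; enqueue F → queue [C, B, F]
Visit C; enqueue P, H → queue [B, F, P, H]
Visit B; enqueue N, M, D → queue [F, P, H, N, M, D]
Visit F; enqueue G → queue [P, H, N, M, D, G]
Visit P; enqueue O, A → queue [H, N, M, D, G, O, A]
Visit H → queue [N, M, D, G, O, A]
Visit N; enqueue L → queue [M, D, G, O, A, L]
Visit M → queue [D, G, O, A, L]
Visit D → queue [G, O, A, L]
Visit G → queue [O, A, L]
Visit O; enqueue J → queue [A, L, J]
Visit A → queue [L, J]
Visit L → queue [J]
Visit J → queue []

Visit order: I, K, E, C, B, F, P, H, N, M, D, G, O, A, L, J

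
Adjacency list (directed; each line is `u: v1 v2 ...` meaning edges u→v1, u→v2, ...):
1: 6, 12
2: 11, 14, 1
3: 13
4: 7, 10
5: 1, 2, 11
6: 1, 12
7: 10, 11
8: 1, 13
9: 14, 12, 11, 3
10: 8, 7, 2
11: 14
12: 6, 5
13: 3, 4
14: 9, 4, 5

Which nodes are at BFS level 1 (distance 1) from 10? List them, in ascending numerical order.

2, 7, 8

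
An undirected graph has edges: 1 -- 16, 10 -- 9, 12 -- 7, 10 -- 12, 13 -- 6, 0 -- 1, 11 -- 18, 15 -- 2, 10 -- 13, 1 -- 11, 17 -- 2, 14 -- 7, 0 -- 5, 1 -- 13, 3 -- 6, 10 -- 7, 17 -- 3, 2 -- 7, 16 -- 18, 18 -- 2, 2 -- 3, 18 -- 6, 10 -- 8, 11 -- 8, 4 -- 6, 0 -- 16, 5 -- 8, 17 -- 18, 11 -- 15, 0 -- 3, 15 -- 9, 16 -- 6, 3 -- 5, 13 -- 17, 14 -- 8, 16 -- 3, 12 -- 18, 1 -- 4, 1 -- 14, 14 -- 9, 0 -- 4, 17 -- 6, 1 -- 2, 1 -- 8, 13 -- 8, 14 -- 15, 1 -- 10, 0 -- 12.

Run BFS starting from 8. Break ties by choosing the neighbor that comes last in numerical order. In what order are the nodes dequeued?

Visit 8; enqueue 14, 13, 11, 10, 5, 1 → queue [14, 13, 11, 10, 5, 1]
Visit 14; enqueue 15, 9, 7 → queue [13, 11, 10, 5, 1, 15, 9, 7]
Visit 13; enqueue 17, 6 → queue [11, 10, 5, 1, 15, 9, 7, 17, 6]
Visit 11; enqueue 18 → queue [10, 5, 1, 15, 9, 7, 17, 6, 18]
Visit 10; enqueue 12 → queue [5, 1, 15, 9, 7, 17, 6, 18, 12]
Visit 5; enqueue 3, 0 → queue [1, 15, 9, 7, 17, 6, 18, 12, 3, 0]
Visit 1; enqueue 16, 4, 2 → queue [15, 9, 7, 17, 6, 18, 12, 3, 0, 16, 4, 2]
Visit 15 → queue [9, 7, 17, 6, 18, 12, 3, 0, 16, 4, 2]
Visit 9 → queue [7, 17, 6, 18, 12, 3, 0, 16, 4, 2]
Visit 7 → queue [17, 6, 18, 12, 3, 0, 16, 4, 2]
Visit 17 → queue [6, 18, 12, 3, 0, 16, 4, 2]
Visit 6 → queue [18, 12, 3, 0, 16, 4, 2]
Visit 18 → queue [12, 3, 0, 16, 4, 2]
Visit 12 → queue [3, 0, 16, 4, 2]
Visit 3 → queue [0, 16, 4, 2]
Visit 0 → queue [16, 4, 2]
Visit 16 → queue [4, 2]
Visit 4 → queue [2]
Visit 2 → queue []

8 14 13 11 10 5 1 15 9 7 17 6 18 12 3 0 16 4 2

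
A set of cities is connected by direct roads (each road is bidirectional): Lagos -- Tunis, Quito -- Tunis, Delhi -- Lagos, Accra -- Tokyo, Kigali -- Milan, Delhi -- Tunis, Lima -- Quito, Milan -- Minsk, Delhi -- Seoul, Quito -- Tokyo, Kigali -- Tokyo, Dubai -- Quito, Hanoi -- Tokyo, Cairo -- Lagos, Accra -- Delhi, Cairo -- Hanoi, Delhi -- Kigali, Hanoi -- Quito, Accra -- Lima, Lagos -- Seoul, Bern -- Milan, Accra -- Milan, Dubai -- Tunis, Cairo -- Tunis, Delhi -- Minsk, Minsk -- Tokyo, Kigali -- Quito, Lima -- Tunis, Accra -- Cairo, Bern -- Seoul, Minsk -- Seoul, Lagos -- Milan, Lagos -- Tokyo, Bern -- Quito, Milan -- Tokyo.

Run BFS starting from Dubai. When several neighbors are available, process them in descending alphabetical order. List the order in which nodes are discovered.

Dubai → Tunis → Quito → Lima → Lagos → Delhi → Cairo → Tokyo → Kigali → Hanoi → Bern → Accra → Seoul → Milan → Minsk

Visit Dubai; enqueue Tunis, Quito → queue [Tunis, Quito]
Visit Tunis; enqueue Lima, Lagos, Delhi, Cairo → queue [Quito, Lima, Lagos, Delhi, Cairo]
Visit Quito; enqueue Tokyo, Kigali, Hanoi, Bern → queue [Lima, Lagos, Delhi, Cairo, Tokyo, Kigali, Hanoi, Bern]
Visit Lima; enqueue Accra → queue [Lagos, Delhi, Cairo, Tokyo, Kigali, Hanoi, Bern, Accra]
Visit Lagos; enqueue Seoul, Milan → queue [Delhi, Cairo, Tokyo, Kigali, Hanoi, Bern, Accra, Seoul, Milan]
Visit Delhi; enqueue Minsk → queue [Cairo, Tokyo, Kigali, Hanoi, Bern, Accra, Seoul, Milan, Minsk]
Visit Cairo → queue [Tokyo, Kigali, Hanoi, Bern, Accra, Seoul, Milan, Minsk]
Visit Tokyo → queue [Kigali, Hanoi, Bern, Accra, Seoul, Milan, Minsk]
Visit Kigali → queue [Hanoi, Bern, Accra, Seoul, Milan, Minsk]
Visit Hanoi → queue [Bern, Accra, Seoul, Milan, Minsk]
Visit Bern → queue [Accra, Seoul, Milan, Minsk]
Visit Accra → queue [Seoul, Milan, Minsk]
Visit Seoul → queue [Milan, Minsk]
Visit Milan → queue [Minsk]
Visit Minsk → queue []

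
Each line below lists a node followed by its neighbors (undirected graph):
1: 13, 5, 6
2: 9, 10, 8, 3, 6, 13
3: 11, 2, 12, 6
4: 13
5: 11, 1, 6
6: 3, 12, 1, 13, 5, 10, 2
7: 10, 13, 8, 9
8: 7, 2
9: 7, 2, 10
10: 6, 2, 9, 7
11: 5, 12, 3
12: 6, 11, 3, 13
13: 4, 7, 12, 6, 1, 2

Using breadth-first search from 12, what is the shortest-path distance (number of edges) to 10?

2

Level 0: 12
Level 1: 3, 6, 11, 13
Level 2: 1, 2, 4, 5, 7, 10
Level 3: 8, 9
10 first appears at level 2.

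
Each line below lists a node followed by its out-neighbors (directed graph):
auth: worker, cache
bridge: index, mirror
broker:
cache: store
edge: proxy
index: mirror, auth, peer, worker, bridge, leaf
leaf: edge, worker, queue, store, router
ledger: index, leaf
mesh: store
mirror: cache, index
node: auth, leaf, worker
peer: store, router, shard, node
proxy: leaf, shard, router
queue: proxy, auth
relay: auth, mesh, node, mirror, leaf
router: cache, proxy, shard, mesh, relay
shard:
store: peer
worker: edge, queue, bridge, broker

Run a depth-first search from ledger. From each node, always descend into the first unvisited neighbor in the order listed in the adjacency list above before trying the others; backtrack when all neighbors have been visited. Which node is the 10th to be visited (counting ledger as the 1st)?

edge

Visit ledger
ledger → index
index → mirror
mirror → cache
cache → store
store → peer
peer → router
router → proxy
proxy → leaf
leaf → edge
leaf → worker
worker → queue
queue → auth
worker → bridge
worker → broker
proxy → shard
router → mesh
router → relay
relay → node

Visit order: ledger, index, mirror, cache, store, peer, router, proxy, leaf, edge, worker, queue, auth, bridge, broker, shard, mesh, relay, node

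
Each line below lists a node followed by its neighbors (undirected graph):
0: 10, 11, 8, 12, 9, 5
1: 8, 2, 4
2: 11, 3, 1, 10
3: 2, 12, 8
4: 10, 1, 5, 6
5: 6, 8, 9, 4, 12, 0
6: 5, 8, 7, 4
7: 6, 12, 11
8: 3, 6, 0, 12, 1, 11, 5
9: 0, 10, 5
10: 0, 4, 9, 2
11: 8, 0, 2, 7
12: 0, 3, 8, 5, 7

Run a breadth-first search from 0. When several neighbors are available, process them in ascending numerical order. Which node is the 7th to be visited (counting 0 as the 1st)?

12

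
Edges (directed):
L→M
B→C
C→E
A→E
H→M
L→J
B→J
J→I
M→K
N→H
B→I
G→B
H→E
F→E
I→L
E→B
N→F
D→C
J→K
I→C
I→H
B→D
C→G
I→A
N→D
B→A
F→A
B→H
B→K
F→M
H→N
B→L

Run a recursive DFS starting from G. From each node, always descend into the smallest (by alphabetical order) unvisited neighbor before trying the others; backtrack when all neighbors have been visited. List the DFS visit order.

G, B, A, E, C, D, H, M, K, N, F, I, L, J

Visit G
G → B
B → A
A → E
B → C
B → D
B → H
H → M
M → K
H → N
N → F
B → I
I → L
L → J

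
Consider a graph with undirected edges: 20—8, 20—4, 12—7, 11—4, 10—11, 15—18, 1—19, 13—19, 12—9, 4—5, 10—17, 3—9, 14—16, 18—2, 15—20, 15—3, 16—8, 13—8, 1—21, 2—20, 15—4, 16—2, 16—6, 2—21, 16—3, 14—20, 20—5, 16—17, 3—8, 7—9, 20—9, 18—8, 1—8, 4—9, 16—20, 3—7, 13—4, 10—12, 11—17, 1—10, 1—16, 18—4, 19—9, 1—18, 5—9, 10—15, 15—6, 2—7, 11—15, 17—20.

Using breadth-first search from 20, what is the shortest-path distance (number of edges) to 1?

Level 0: 20
Level 1: 2, 4, 5, 8, 9, 14, 15, 16, 17
Level 2: 1, 3, 6, 7, 10, 11, 12, 13, 18, 19, 21
1 first appears at level 2.

2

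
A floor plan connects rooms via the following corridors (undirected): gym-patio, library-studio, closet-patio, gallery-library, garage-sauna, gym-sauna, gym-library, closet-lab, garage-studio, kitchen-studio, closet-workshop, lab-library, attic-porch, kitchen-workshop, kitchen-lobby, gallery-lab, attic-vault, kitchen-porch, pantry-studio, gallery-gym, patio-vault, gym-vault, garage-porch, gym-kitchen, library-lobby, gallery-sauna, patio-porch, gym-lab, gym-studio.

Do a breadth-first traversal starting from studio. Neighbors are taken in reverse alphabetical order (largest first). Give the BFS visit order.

studio, pantry, library, kitchen, gym, garage, lobby, lab, gallery, workshop, porch, vault, sauna, patio, closet, attic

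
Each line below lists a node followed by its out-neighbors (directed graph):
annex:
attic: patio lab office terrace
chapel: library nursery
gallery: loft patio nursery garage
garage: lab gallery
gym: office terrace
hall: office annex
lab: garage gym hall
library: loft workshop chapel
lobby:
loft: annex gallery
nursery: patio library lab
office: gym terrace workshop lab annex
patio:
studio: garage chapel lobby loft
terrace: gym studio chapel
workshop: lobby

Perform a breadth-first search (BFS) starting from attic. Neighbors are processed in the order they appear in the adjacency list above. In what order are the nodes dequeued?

attic, patio, lab, office, terrace, garage, gym, hall, workshop, annex, studio, chapel, gallery, lobby, loft, library, nursery

Visit attic; enqueue patio, lab, office, terrace → queue [patio, lab, office, terrace]
Visit patio → queue [lab, office, terrace]
Visit lab; enqueue garage, gym, hall → queue [office, terrace, garage, gym, hall]
Visit office; enqueue workshop, annex → queue [terrace, garage, gym, hall, workshop, annex]
Visit terrace; enqueue studio, chapel → queue [garage, gym, hall, workshop, annex, studio, chapel]
Visit garage; enqueue gallery → queue [gym, hall, workshop, annex, studio, chapel, gallery]
Visit gym → queue [hall, workshop, annex, studio, chapel, gallery]
Visit hall → queue [workshop, annex, studio, chapel, gallery]
Visit workshop; enqueue lobby → queue [annex, studio, chapel, gallery, lobby]
Visit annex → queue [studio, chapel, gallery, lobby]
Visit studio; enqueue loft → queue [chapel, gallery, lobby, loft]
Visit chapel; enqueue library, nursery → queue [gallery, lobby, loft, library, nursery]
Visit gallery → queue [lobby, loft, library, nursery]
Visit lobby → queue [loft, library, nursery]
Visit loft → queue [library, nursery]
Visit library → queue [nursery]
Visit nursery → queue []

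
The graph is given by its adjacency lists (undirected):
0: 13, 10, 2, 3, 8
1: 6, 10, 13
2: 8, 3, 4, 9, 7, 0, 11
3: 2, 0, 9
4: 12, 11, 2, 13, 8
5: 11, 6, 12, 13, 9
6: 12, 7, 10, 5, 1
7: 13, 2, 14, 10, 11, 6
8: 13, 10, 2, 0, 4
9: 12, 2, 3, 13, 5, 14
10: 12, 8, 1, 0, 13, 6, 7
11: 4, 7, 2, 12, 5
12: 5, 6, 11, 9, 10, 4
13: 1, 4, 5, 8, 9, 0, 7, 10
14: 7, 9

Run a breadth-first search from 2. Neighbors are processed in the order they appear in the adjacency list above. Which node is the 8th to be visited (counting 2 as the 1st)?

Visit 2; enqueue 8, 3, 4, 9, 7, 0, 11 → queue [8, 3, 4, 9, 7, 0, 11]
Visit 8; enqueue 13, 10 → queue [3, 4, 9, 7, 0, 11, 13, 10]
Visit 3 → queue [4, 9, 7, 0, 11, 13, 10]
Visit 4; enqueue 12 → queue [9, 7, 0, 11, 13, 10, 12]
Visit 9; enqueue 5, 14 → queue [7, 0, 11, 13, 10, 12, 5, 14]
Visit 7; enqueue 6 → queue [0, 11, 13, 10, 12, 5, 14, 6]
Visit 0 → queue [11, 13, 10, 12, 5, 14, 6]
Visit 11 → queue [13, 10, 12, 5, 14, 6]
Visit 13; enqueue 1 → queue [10, 12, 5, 14, 6, 1]
Visit 10 → queue [12, 5, 14, 6, 1]
Visit 12 → queue [5, 14, 6, 1]
Visit 5 → queue [14, 6, 1]
Visit 14 → queue [6, 1]
Visit 6 → queue [1]
Visit 1 → queue []

Visit order: 2, 8, 3, 4, 9, 7, 0, 11, 13, 10, 12, 5, 14, 6, 1

11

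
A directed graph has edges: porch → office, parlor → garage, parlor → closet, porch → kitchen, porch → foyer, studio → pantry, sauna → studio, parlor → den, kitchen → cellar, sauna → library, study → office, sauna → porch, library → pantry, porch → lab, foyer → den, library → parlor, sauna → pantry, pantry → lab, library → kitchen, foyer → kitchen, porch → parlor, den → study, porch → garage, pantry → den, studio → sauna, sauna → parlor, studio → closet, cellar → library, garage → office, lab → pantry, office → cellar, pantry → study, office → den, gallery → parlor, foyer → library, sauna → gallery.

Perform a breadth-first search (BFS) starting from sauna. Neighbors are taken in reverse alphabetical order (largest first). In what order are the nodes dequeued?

sauna studio porch parlor pantry library gallery closet office lab kitchen garage foyer den study cellar

Visit sauna; enqueue studio, porch, parlor, pantry, library, gallery → queue [studio, porch, parlor, pantry, library, gallery]
Visit studio; enqueue closet → queue [porch, parlor, pantry, library, gallery, closet]
Visit porch; enqueue office, lab, kitchen, garage, foyer → queue [parlor, pantry, library, gallery, closet, office, lab, kitchen, garage, foyer]
Visit parlor; enqueue den → queue [pantry, library, gallery, closet, office, lab, kitchen, garage, foyer, den]
Visit pantry; enqueue study → queue [library, gallery, closet, office, lab, kitchen, garage, foyer, den, study]
Visit library → queue [gallery, closet, office, lab, kitchen, garage, foyer, den, study]
Visit gallery → queue [closet, office, lab, kitchen, garage, foyer, den, study]
Visit closet → queue [office, lab, kitchen, garage, foyer, den, study]
Visit office; enqueue cellar → queue [lab, kitchen, garage, foyer, den, study, cellar]
Visit lab → queue [kitchen, garage, foyer, den, study, cellar]
Visit kitchen → queue [garage, foyer, den, study, cellar]
Visit garage → queue [foyer, den, study, cellar]
Visit foyer → queue [den, study, cellar]
Visit den → queue [study, cellar]
Visit study → queue [cellar]
Visit cellar → queue []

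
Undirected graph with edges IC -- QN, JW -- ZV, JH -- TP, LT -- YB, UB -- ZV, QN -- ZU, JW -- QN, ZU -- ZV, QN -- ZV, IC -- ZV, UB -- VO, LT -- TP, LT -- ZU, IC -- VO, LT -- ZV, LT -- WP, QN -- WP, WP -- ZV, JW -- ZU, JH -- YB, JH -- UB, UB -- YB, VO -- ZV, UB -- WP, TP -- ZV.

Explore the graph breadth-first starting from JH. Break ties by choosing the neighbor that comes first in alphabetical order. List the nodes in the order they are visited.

Visit JH; enqueue TP, UB, YB → queue [TP, UB, YB]
Visit TP; enqueue LT, ZV → queue [UB, YB, LT, ZV]
Visit UB; enqueue VO, WP → queue [YB, LT, ZV, VO, WP]
Visit YB → queue [LT, ZV, VO, WP]
Visit LT; enqueue ZU → queue [ZV, VO, WP, ZU]
Visit ZV; enqueue IC, JW, QN → queue [VO, WP, ZU, IC, JW, QN]
Visit VO → queue [WP, ZU, IC, JW, QN]
Visit WP → queue [ZU, IC, JW, QN]
Visit ZU → queue [IC, JW, QN]
Visit IC → queue [JW, QN]
Visit JW → queue [QN]
Visit QN → queue []

JH → TP → UB → YB → LT → ZV → VO → WP → ZU → IC → JW → QN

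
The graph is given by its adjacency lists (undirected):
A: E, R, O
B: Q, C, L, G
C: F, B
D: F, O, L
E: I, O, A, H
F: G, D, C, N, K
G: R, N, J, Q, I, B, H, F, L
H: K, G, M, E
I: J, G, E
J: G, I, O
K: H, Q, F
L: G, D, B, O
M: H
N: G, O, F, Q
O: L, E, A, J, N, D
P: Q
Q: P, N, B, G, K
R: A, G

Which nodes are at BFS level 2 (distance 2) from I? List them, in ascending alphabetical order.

Level 0: I
Level 1: E, G, J
Level 2: A, B, F, H, L, N, O, Q, R
Level 3: C, D, K, M, P

A, B, F, H, L, N, O, Q, R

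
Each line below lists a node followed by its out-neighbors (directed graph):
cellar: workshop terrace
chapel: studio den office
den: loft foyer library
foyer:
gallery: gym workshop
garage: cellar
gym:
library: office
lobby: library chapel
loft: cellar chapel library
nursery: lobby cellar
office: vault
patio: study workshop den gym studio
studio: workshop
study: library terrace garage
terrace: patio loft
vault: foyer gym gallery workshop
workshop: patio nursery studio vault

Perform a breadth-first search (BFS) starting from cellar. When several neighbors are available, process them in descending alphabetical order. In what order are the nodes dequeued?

cellar → workshop → terrace → vault → studio → patio → nursery → loft → gym → gallery → foyer → study → den → lobby → library → chapel → garage → office

Visit cellar; enqueue workshop, terrace → queue [workshop, terrace]
Visit workshop; enqueue vault, studio, patio, nursery → queue [terrace, vault, studio, patio, nursery]
Visit terrace; enqueue loft → queue [vault, studio, patio, nursery, loft]
Visit vault; enqueue gym, gallery, foyer → queue [studio, patio, nursery, loft, gym, gallery, foyer]
Visit studio → queue [patio, nursery, loft, gym, gallery, foyer]
Visit patio; enqueue study, den → queue [nursery, loft, gym, gallery, foyer, study, den]
Visit nursery; enqueue lobby → queue [loft, gym, gallery, foyer, study, den, lobby]
Visit loft; enqueue library, chapel → queue [gym, gallery, foyer, study, den, lobby, library, chapel]
Visit gym → queue [gallery, foyer, study, den, lobby, library, chapel]
Visit gallery → queue [foyer, study, den, lobby, library, chapel]
Visit foyer → queue [study, den, lobby, library, chapel]
Visit study; enqueue garage → queue [den, lobby, library, chapel, garage]
Visit den → queue [lobby, library, chapel, garage]
Visit lobby → queue [library, chapel, garage]
Visit library; enqueue office → queue [chapel, garage, office]
Visit chapel → queue [garage, office]
Visit garage → queue [office]
Visit office → queue []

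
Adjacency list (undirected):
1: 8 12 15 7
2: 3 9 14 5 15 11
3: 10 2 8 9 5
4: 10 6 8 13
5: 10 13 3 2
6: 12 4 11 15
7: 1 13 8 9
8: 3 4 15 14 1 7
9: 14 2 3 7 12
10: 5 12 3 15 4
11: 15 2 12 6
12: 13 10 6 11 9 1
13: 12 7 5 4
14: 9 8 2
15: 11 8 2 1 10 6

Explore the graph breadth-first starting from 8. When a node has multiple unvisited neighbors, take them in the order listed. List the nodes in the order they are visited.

8, 3, 4, 15, 14, 1, 7, 10, 2, 9, 5, 6, 13, 11, 12

Visit 8; enqueue 3, 4, 15, 14, 1, 7 → queue [3, 4, 15, 14, 1, 7]
Visit 3; enqueue 10, 2, 9, 5 → queue [4, 15, 14, 1, 7, 10, 2, 9, 5]
Visit 4; enqueue 6, 13 → queue [15, 14, 1, 7, 10, 2, 9, 5, 6, 13]
Visit 15; enqueue 11 → queue [14, 1, 7, 10, 2, 9, 5, 6, 13, 11]
Visit 14 → queue [1, 7, 10, 2, 9, 5, 6, 13, 11]
Visit 1; enqueue 12 → queue [7, 10, 2, 9, 5, 6, 13, 11, 12]
Visit 7 → queue [10, 2, 9, 5, 6, 13, 11, 12]
Visit 10 → queue [2, 9, 5, 6, 13, 11, 12]
Visit 2 → queue [9, 5, 6, 13, 11, 12]
Visit 9 → queue [5, 6, 13, 11, 12]
Visit 5 → queue [6, 13, 11, 12]
Visit 6 → queue [13, 11, 12]
Visit 13 → queue [11, 12]
Visit 11 → queue [12]
Visit 12 → queue []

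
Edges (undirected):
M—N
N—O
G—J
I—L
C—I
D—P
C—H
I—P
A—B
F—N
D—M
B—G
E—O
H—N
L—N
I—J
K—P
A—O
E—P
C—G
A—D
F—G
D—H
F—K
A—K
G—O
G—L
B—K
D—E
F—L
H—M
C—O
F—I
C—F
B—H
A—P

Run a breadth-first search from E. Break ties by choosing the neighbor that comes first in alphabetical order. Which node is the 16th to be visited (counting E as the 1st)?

Visit E; enqueue D, O, P → queue [D, O, P]
Visit D; enqueue A, H, M → queue [O, P, A, H, M]
Visit O; enqueue C, G, N → queue [P, A, H, M, C, G, N]
Visit P; enqueue I, K → queue [A, H, M, C, G, N, I, K]
Visit A; enqueue B → queue [H, M, C, G, N, I, K, B]
Visit H → queue [M, C, G, N, I, K, B]
Visit M → queue [C, G, N, I, K, B]
Visit C; enqueue F → queue [G, N, I, K, B, F]
Visit G; enqueue J, L → queue [N, I, K, B, F, J, L]
Visit N → queue [I, K, B, F, J, L]
Visit I → queue [K, B, F, J, L]
Visit K → queue [B, F, J, L]
Visit B → queue [F, J, L]
Visit F → queue [J, L]
Visit J → queue [L]
Visit L → queue []

Visit order: E, D, O, P, A, H, M, C, G, N, I, K, B, F, J, L

L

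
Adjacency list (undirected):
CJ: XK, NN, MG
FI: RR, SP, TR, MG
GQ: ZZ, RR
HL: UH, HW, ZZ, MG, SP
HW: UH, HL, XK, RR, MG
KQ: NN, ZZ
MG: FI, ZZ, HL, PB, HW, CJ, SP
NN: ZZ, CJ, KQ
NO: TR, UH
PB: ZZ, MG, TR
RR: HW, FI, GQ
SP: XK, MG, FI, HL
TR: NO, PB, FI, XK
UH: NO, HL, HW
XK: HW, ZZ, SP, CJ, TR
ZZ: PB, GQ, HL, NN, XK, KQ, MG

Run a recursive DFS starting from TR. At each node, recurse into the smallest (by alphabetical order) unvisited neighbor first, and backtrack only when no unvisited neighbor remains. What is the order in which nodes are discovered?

TR → FI → MG → CJ → NN → KQ → ZZ → GQ → RR → HW → HL → SP → XK → UH → NO → PB

Visit TR
TR → FI
FI → MG
MG → CJ
CJ → NN
NN → KQ
KQ → ZZ
ZZ → GQ
GQ → RR
RR → HW
HW → HL
HL → SP
SP → XK
HL → UH
UH → NO
ZZ → PB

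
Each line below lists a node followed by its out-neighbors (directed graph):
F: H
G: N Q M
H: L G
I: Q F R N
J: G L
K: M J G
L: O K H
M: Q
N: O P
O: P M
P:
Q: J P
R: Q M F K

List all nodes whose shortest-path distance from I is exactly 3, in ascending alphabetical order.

G, L

Level 0: I
Level 1: F, N, Q, R
Level 2: H, J, K, M, O, P
Level 3: G, L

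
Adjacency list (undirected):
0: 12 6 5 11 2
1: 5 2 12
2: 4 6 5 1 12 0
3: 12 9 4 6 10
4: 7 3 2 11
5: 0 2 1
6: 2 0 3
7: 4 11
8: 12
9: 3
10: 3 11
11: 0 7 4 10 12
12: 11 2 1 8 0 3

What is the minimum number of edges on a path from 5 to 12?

Level 0: 5
Level 1: 0, 1, 2
Level 2: 4, 6, 11, 12
Level 3: 3, 7, 8, 10
Level 4: 9
12 first appears at level 2.

2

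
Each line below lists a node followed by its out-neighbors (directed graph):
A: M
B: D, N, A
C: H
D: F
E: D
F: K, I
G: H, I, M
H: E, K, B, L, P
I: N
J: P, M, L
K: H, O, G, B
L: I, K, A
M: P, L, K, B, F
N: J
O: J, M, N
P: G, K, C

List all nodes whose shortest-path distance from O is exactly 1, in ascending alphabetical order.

J, M, N

Level 0: O
Level 1: J, M, N
Level 2: B, F, K, L, P
Level 3: A, C, D, G, H, I
Level 4: E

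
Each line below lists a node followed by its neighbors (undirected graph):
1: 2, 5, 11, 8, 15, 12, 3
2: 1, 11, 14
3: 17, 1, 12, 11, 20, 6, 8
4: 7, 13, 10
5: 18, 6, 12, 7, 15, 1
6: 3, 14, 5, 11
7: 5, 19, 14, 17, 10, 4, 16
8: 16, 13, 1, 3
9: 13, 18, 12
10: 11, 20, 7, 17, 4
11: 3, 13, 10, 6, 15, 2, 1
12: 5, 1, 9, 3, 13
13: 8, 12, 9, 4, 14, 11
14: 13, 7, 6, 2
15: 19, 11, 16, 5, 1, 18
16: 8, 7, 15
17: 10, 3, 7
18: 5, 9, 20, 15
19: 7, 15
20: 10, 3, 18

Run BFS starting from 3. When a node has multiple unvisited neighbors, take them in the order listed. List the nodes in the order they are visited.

Visit 3; enqueue 17, 1, 12, 11, 20, 6, 8 → queue [17, 1, 12, 11, 20, 6, 8]
Visit 17; enqueue 10, 7 → queue [1, 12, 11, 20, 6, 8, 10, 7]
Visit 1; enqueue 2, 5, 15 → queue [12, 11, 20, 6, 8, 10, 7, 2, 5, 15]
Visit 12; enqueue 9, 13 → queue [11, 20, 6, 8, 10, 7, 2, 5, 15, 9, 13]
Visit 11 → queue [20, 6, 8, 10, 7, 2, 5, 15, 9, 13]
Visit 20; enqueue 18 → queue [6, 8, 10, 7, 2, 5, 15, 9, 13, 18]
Visit 6; enqueue 14 → queue [8, 10, 7, 2, 5, 15, 9, 13, 18, 14]
Visit 8; enqueue 16 → queue [10, 7, 2, 5, 15, 9, 13, 18, 14, 16]
Visit 10; enqueue 4 → queue [7, 2, 5, 15, 9, 13, 18, 14, 16, 4]
Visit 7; enqueue 19 → queue [2, 5, 15, 9, 13, 18, 14, 16, 4, 19]
Visit 2 → queue [5, 15, 9, 13, 18, 14, 16, 4, 19]
Visit 5 → queue [15, 9, 13, 18, 14, 16, 4, 19]
Visit 15 → queue [9, 13, 18, 14, 16, 4, 19]
Visit 9 → queue [13, 18, 14, 16, 4, 19]
Visit 13 → queue [18, 14, 16, 4, 19]
Visit 18 → queue [14, 16, 4, 19]
Visit 14 → queue [16, 4, 19]
Visit 16 → queue [4, 19]
Visit 4 → queue [19]
Visit 19 → queue []

3 17 1 12 11 20 6 8 10 7 2 5 15 9 13 18 14 16 4 19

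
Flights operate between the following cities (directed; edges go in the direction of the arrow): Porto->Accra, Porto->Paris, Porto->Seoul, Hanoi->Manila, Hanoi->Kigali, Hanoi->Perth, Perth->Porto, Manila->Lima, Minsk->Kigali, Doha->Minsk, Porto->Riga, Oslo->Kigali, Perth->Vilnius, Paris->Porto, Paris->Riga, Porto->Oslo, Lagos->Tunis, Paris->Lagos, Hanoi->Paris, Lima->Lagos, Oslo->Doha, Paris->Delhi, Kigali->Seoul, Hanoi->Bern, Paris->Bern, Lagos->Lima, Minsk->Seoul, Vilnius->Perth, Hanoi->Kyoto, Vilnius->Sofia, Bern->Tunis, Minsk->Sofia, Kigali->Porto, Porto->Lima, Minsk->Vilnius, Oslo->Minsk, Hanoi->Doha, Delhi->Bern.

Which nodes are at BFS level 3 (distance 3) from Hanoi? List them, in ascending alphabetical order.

Level 0: Hanoi
Level 1: Bern, Doha, Kigali, Kyoto, Manila, Paris, Perth
Level 2: Delhi, Lagos, Lima, Minsk, Porto, Riga, Seoul, Tunis, Vilnius
Level 3: Accra, Oslo, Sofia

Accra, Oslo, Sofia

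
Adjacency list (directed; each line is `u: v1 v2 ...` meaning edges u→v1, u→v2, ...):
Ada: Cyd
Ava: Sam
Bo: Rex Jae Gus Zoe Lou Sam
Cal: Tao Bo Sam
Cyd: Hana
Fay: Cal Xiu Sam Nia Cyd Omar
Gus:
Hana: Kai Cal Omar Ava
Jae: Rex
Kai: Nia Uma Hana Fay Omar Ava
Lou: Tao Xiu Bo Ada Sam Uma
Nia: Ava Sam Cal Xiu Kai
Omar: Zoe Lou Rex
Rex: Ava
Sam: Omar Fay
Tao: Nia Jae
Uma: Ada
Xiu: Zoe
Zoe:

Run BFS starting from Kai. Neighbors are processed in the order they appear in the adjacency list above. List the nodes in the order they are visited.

Kai Nia Uma Hana Fay Omar Ava Sam Cal Xiu Ada Cyd Zoe Lou Rex Tao Bo Jae Gus

Visit Kai; enqueue Nia, Uma, Hana, Fay, Omar, Ava → queue [Nia, Uma, Hana, Fay, Omar, Ava]
Visit Nia; enqueue Sam, Cal, Xiu → queue [Uma, Hana, Fay, Omar, Ava, Sam, Cal, Xiu]
Visit Uma; enqueue Ada → queue [Hana, Fay, Omar, Ava, Sam, Cal, Xiu, Ada]
Visit Hana → queue [Fay, Omar, Ava, Sam, Cal, Xiu, Ada]
Visit Fay; enqueue Cyd → queue [Omar, Ava, Sam, Cal, Xiu, Ada, Cyd]
Visit Omar; enqueue Zoe, Lou, Rex → queue [Ava, Sam, Cal, Xiu, Ada, Cyd, Zoe, Lou, Rex]
Visit Ava → queue [Sam, Cal, Xiu, Ada, Cyd, Zoe, Lou, Rex]
Visit Sam → queue [Cal, Xiu, Ada, Cyd, Zoe, Lou, Rex]
Visit Cal; enqueue Tao, Bo → queue [Xiu, Ada, Cyd, Zoe, Lou, Rex, Tao, Bo]
Visit Xiu → queue [Ada, Cyd, Zoe, Lou, Rex, Tao, Bo]
Visit Ada → queue [Cyd, Zoe, Lou, Rex, Tao, Bo]
Visit Cyd → queue [Zoe, Lou, Rex, Tao, Bo]
Visit Zoe → queue [Lou, Rex, Tao, Bo]
Visit Lou → queue [Rex, Tao, Bo]
Visit Rex → queue [Tao, Bo]
Visit Tao; enqueue Jae → queue [Bo, Jae]
Visit Bo; enqueue Gus → queue [Jae, Gus]
Visit Jae → queue [Gus]
Visit Gus → queue []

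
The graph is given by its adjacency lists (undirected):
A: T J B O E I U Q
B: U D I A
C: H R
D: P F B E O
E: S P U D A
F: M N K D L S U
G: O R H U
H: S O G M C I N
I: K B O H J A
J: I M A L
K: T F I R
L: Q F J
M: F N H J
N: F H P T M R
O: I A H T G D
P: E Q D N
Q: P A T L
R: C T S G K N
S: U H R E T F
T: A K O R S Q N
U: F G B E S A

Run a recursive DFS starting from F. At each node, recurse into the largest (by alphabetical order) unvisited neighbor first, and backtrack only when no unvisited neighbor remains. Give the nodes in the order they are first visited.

F, U, S, T, R, N, P, Q, L, J, M, H, O, I, K, B, D, E, A, G, C

Visit F
F → U
U → S
S → T
T → R
R → N
N → P
P → Q
Q → L
L → J
J → M
M → H
H → O
O → I
I → K
I → B
B → D
D → E
E → A
O → G
H → C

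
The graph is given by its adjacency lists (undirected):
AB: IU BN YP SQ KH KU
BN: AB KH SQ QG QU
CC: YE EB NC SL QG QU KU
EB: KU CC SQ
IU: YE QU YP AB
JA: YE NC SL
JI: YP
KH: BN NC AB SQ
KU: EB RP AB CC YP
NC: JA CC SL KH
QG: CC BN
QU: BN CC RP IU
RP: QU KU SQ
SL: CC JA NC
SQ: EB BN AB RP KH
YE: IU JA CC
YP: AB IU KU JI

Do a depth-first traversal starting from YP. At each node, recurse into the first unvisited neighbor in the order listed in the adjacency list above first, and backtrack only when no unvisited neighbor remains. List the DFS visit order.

Visit YP
YP → AB
AB → IU
IU → YE
YE → JA
JA → NC
NC → CC
CC → EB
EB → KU
KU → RP
RP → QU
QU → BN
BN → KH
KH → SQ
BN → QG
CC → SL
YP → JI

YP -> AB -> IU -> YE -> JA -> NC -> CC -> EB -> KU -> RP -> QU -> BN -> KH -> SQ -> QG -> SL -> JI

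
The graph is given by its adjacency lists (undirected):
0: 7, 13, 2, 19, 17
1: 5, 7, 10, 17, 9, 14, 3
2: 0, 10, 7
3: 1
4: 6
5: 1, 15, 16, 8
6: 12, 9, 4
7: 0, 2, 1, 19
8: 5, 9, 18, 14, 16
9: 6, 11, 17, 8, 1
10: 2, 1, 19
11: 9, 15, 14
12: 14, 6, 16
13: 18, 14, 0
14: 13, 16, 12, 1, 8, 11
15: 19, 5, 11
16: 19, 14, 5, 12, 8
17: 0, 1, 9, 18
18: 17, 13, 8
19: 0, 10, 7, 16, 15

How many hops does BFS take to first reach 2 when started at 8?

Level 0: 8
Level 1: 5, 9, 14, 16, 18
Level 2: 1, 6, 11, 12, 13, 15, 17, 19
Level 3: 0, 3, 4, 7, 10
Level 4: 2
2 first appears at level 4.

4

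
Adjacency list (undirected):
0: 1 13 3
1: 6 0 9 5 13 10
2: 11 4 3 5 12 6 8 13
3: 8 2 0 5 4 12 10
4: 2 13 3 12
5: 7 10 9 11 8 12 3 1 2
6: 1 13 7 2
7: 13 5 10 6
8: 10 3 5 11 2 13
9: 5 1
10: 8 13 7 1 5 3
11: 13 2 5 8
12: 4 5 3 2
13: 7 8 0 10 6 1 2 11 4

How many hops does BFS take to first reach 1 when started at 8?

Level 0: 8
Level 1: 2, 3, 5, 10, 11, 13
Level 2: 0, 1, 4, 6, 7, 9, 12
1 first appears at level 2.

2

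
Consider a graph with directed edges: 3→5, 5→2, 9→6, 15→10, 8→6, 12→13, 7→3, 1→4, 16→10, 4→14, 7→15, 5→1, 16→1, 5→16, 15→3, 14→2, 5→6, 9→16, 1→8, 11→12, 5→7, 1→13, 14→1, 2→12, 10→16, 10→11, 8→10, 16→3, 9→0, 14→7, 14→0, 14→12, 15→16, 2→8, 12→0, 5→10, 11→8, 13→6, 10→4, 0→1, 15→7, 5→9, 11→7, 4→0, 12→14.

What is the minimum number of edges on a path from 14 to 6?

3

Level 0: 14
Level 1: 0, 1, 2, 7, 12
Level 2: 3, 4, 8, 13, 15
Level 3: 5, 6, 10, 16
Level 4: 9, 11
6 first appears at level 3.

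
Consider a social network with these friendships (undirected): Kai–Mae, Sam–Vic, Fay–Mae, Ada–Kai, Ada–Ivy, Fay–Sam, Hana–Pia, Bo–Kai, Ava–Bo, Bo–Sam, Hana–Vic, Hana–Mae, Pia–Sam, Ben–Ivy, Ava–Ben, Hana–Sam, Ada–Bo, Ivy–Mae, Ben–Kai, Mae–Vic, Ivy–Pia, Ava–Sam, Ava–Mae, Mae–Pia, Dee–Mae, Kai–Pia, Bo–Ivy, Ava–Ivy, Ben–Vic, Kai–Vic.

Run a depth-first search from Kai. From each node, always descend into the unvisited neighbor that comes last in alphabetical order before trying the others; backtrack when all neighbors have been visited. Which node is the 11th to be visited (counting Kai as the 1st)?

Hana

Visit Kai
Kai → Vic
Vic → Sam
Sam → Pia
Pia → Mae
Mae → Ivy
Ivy → Bo
Bo → Ava
Ava → Ben
Bo → Ada
Mae → Hana
Mae → Fay
Mae → Dee

Visit order: Kai, Vic, Sam, Pia, Mae, Ivy, Bo, Ava, Ben, Ada, Hana, Fay, Dee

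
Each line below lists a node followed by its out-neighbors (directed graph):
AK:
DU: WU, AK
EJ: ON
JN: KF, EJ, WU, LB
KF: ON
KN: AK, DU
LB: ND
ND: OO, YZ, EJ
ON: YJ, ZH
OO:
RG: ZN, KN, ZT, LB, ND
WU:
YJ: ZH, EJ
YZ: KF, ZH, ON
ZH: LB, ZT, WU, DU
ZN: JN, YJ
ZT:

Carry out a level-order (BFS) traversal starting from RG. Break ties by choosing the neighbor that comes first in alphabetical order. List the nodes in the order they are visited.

Visit RG; enqueue KN, LB, ND, ZN, ZT → queue [KN, LB, ND, ZN, ZT]
Visit KN; enqueue AK, DU → queue [LB, ND, ZN, ZT, AK, DU]
Visit LB → queue [ND, ZN, ZT, AK, DU]
Visit ND; enqueue EJ, OO, YZ → queue [ZN, ZT, AK, DU, EJ, OO, YZ]
Visit ZN; enqueue JN, YJ → queue [ZT, AK, DU, EJ, OO, YZ, JN, YJ]
Visit ZT → queue [AK, DU, EJ, OO, YZ, JN, YJ]
Visit AK → queue [DU, EJ, OO, YZ, JN, YJ]
Visit DU; enqueue WU → queue [EJ, OO, YZ, JN, YJ, WU]
Visit EJ; enqueue ON → queue [OO, YZ, JN, YJ, WU, ON]
Visit OO → queue [YZ, JN, YJ, WU, ON]
Visit YZ; enqueue KF, ZH → queue [JN, YJ, WU, ON, KF, ZH]
Visit JN → queue [YJ, WU, ON, KF, ZH]
Visit YJ → queue [WU, ON, KF, ZH]
Visit WU → queue [ON, KF, ZH]
Visit ON → queue [KF, ZH]
Visit KF → queue [ZH]
Visit ZH → queue []

RG, KN, LB, ND, ZN, ZT, AK, DU, EJ, OO, YZ, JN, YJ, WU, ON, KF, ZH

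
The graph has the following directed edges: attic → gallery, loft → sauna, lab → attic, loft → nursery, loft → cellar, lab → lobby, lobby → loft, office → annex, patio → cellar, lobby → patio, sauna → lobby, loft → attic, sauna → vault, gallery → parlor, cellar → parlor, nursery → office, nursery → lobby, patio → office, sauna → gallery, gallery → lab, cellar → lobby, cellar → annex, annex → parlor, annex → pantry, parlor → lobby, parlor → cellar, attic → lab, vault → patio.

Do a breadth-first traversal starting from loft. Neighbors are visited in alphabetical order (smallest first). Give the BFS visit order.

loft -> attic -> cellar -> nursery -> sauna -> gallery -> lab -> annex -> lobby -> parlor -> office -> vault -> pantry -> patio

Visit loft; enqueue attic, cellar, nursery, sauna → queue [attic, cellar, nursery, sauna]
Visit attic; enqueue gallery, lab → queue [cellar, nursery, sauna, gallery, lab]
Visit cellar; enqueue annex, lobby, parlor → queue [nursery, sauna, gallery, lab, annex, lobby, parlor]
Visit nursery; enqueue office → queue [sauna, gallery, lab, annex, lobby, parlor, office]
Visit sauna; enqueue vault → queue [gallery, lab, annex, lobby, parlor, office, vault]
Visit gallery → queue [lab, annex, lobby, parlor, office, vault]
Visit lab → queue [annex, lobby, parlor, office, vault]
Visit annex; enqueue pantry → queue [lobby, parlor, office, vault, pantry]
Visit lobby; enqueue patio → queue [parlor, office, vault, pantry, patio]
Visit parlor → queue [office, vault, pantry, patio]
Visit office → queue [vault, pantry, patio]
Visit vault → queue [pantry, patio]
Visit pantry → queue [patio]
Visit patio → queue []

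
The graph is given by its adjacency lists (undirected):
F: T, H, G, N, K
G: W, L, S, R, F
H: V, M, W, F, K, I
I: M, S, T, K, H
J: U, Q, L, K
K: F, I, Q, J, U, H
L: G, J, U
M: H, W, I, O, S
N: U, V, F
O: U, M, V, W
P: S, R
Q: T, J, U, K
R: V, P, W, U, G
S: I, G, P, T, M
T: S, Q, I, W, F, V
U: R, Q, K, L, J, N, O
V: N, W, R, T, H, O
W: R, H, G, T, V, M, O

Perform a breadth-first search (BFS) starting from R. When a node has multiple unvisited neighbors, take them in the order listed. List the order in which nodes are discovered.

Visit R; enqueue V, P, W, U, G → queue [V, P, W, U, G]
Visit V; enqueue N, T, H, O → queue [P, W, U, G, N, T, H, O]
Visit P; enqueue S → queue [W, U, G, N, T, H, O, S]
Visit W; enqueue M → queue [U, G, N, T, H, O, S, M]
Visit U; enqueue Q, K, L, J → queue [G, N, T, H, O, S, M, Q, K, L, J]
Visit G; enqueue F → queue [N, T, H, O, S, M, Q, K, L, J, F]
Visit N → queue [T, H, O, S, M, Q, K, L, J, F]
Visit T; enqueue I → queue [H, O, S, M, Q, K, L, J, F, I]
Visit H → queue [O, S, M, Q, K, L, J, F, I]
Visit O → queue [S, M, Q, K, L, J, F, I]
Visit S → queue [M, Q, K, L, J, F, I]
Visit M → queue [Q, K, L, J, F, I]
Visit Q → queue [K, L, J, F, I]
Visit K → queue [L, J, F, I]
Visit L → queue [J, F, I]
Visit J → queue [F, I]
Visit F → queue [I]
Visit I → queue []

R V P W U G N T H O S M Q K L J F I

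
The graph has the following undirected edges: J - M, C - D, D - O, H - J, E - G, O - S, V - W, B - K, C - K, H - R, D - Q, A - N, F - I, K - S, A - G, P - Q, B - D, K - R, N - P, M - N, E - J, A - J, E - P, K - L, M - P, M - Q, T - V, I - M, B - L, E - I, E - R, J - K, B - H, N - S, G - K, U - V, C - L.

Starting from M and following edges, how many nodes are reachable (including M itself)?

BFS from M visits: M, I, J, N, P, Q, E, F, A, H, K, S, D, G, R, B, C, L, O
Reachable nodes: 19 of 23 total.

19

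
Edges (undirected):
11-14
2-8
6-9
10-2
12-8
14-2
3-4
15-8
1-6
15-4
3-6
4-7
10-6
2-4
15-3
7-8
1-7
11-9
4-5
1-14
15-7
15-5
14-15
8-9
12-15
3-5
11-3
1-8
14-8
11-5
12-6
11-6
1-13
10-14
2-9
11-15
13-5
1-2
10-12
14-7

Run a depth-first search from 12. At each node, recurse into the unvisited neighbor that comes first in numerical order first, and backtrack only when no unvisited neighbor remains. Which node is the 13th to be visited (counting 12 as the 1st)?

10

Visit 12
12 → 6
6 → 1
1 → 2
2 → 4
4 → 3
3 → 5
5 → 11
11 → 9
9 → 8
8 → 7
7 → 14
14 → 10
14 → 15
5 → 13

Visit order: 12, 6, 1, 2, 4, 3, 5, 11, 9, 8, 7, 14, 10, 15, 13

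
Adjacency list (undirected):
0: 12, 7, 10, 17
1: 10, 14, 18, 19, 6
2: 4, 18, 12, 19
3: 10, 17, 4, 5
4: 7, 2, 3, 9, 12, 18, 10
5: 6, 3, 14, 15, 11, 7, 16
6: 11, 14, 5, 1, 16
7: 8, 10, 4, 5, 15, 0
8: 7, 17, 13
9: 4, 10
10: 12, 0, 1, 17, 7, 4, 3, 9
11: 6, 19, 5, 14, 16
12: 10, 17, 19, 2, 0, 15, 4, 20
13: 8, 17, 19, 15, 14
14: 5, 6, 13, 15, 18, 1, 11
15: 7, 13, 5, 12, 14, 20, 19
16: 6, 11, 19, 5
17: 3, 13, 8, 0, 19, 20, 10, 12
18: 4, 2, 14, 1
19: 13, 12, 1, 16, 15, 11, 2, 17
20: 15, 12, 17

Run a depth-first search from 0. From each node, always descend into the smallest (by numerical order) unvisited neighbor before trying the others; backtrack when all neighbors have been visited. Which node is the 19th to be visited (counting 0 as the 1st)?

20

Visit 0
0 → 7
7 → 4
4 → 2
2 → 12
12 → 10
10 → 1
1 → 6
6 → 5
5 → 3
3 → 17
17 → 8
8 → 13
13 → 14
14 → 11
11 → 16
16 → 19
19 → 15
15 → 20
14 → 18
10 → 9

Visit order: 0, 7, 4, 2, 12, 10, 1, 6, 5, 3, 17, 8, 13, 14, 11, 16, 19, 15, 20, 18, 9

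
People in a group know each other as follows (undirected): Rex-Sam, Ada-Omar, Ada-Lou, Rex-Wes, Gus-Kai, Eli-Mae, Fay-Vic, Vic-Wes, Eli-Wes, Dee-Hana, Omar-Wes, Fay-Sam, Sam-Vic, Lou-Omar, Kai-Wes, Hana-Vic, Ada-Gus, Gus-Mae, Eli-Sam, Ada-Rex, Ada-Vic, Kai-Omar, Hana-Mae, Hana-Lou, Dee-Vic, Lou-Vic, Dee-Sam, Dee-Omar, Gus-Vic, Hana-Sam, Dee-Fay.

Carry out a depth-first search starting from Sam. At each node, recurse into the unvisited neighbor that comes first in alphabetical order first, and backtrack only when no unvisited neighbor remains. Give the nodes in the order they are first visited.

Sam Dee Fay Vic Ada Gus Kai Omar Lou Hana Mae Eli Wes Rex

Visit Sam
Sam → Dee
Dee → Fay
Fay → Vic
Vic → Ada
Ada → Gus
Gus → Kai
Kai → Omar
Omar → Lou
Lou → Hana
Hana → Mae
Mae → Eli
Eli → Wes
Wes → Rex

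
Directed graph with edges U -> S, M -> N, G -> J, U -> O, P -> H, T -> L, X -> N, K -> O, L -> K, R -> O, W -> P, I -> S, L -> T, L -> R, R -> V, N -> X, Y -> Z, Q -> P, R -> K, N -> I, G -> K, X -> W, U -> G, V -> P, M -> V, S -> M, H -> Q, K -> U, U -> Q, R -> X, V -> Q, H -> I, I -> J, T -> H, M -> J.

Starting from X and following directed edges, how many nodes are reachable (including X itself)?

11

BFS from X visits: X, W, N, P, I, H, S, J, Q, M, V
Reachable nodes: 11 of 20 total.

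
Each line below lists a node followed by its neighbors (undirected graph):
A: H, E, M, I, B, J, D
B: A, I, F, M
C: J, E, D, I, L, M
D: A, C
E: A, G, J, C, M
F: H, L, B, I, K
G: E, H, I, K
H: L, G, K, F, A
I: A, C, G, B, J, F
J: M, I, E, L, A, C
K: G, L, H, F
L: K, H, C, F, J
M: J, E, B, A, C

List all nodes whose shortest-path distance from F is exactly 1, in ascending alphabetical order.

Level 0: F
Level 1: B, H, I, K, L
Level 2: A, C, G, J, M
Level 3: D, E

B, H, I, K, L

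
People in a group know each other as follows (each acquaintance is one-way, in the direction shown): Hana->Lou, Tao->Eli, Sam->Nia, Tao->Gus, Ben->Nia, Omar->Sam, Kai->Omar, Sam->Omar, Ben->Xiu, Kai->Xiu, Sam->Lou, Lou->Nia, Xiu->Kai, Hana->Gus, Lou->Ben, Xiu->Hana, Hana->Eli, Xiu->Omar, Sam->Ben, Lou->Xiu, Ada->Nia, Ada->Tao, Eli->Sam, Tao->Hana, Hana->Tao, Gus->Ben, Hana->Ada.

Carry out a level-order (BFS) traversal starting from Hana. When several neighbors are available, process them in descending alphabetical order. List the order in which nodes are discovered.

Visit Hana; enqueue Tao, Lou, Gus, Eli, Ada → queue [Tao, Lou, Gus, Eli, Ada]
Visit Tao → queue [Lou, Gus, Eli, Ada]
Visit Lou; enqueue Xiu, Nia, Ben → queue [Gus, Eli, Ada, Xiu, Nia, Ben]
Visit Gus → queue [Eli, Ada, Xiu, Nia, Ben]
Visit Eli; enqueue Sam → queue [Ada, Xiu, Nia, Ben, Sam]
Visit Ada → queue [Xiu, Nia, Ben, Sam]
Visit Xiu; enqueue Omar, Kai → queue [Nia, Ben, Sam, Omar, Kai]
Visit Nia → queue [Ben, Sam, Omar, Kai]
Visit Ben → queue [Sam, Omar, Kai]
Visit Sam → queue [Omar, Kai]
Visit Omar → queue [Kai]
Visit Kai → queue []

Hana → Tao → Lou → Gus → Eli → Ada → Xiu → Nia → Ben → Sam → Omar → Kai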